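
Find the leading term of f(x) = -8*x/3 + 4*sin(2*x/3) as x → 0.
-16*x**3/81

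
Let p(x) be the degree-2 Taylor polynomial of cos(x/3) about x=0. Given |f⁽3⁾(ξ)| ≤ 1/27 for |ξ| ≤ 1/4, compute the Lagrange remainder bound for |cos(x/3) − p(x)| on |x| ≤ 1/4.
1/10368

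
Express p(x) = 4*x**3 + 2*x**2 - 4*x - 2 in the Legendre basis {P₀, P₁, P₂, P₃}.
(-4/3)P₀ + (-8/5)P₁ + (4/3)P₂ + (8/5)P₃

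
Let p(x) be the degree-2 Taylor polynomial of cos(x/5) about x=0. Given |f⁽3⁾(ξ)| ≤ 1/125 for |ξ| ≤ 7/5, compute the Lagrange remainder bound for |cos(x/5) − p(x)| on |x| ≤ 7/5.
343/93750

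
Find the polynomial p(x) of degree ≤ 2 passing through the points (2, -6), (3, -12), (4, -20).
-x**2 - x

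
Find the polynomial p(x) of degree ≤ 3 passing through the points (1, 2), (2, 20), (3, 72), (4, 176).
3*x**3 - x**2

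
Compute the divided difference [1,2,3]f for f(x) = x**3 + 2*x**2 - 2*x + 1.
8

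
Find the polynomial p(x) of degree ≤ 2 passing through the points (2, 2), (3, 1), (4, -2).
-x**2 + 4*x - 2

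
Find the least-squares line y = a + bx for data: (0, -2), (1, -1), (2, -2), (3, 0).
a = -2, b = 1/2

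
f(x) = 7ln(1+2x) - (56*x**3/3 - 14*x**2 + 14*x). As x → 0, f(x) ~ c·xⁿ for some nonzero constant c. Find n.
4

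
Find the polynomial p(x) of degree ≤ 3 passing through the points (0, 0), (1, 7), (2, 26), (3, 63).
x**3 + 3*x**2 + 3*x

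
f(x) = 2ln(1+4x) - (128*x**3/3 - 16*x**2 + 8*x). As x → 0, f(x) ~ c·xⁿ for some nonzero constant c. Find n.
4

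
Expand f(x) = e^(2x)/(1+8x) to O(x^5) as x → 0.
1 - 6*x + 50*x**2 - 1196*x**3/3 + 3190*x**4 + O(x**5)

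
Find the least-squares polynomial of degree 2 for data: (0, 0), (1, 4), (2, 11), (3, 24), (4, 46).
3/5 + (-4/5)x + (3)x²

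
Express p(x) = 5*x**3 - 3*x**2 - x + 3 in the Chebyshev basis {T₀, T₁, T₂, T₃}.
(3/2)T₀ + (11/4)T₁ + (-3/2)T₂ + (5/4)T₃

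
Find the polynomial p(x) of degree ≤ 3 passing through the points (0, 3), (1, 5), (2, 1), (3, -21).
-2*x**3 + 3*x**2 + x + 3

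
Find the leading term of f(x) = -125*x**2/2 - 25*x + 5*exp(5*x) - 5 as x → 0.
625*x**3/6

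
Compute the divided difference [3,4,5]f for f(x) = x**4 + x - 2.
97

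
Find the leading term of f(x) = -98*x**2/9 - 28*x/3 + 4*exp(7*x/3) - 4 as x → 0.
686*x**3/81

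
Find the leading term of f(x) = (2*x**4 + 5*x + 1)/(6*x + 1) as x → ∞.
x**3/3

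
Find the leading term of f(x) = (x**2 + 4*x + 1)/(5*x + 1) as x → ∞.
x/5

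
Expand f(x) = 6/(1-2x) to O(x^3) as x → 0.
6 + 12*x + 24*x**2 + O(x**3)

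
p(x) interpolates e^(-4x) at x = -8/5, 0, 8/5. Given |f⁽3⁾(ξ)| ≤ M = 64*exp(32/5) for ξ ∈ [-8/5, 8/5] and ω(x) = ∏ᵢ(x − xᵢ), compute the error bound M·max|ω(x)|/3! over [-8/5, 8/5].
32768*sqrt(3)*exp(32/5)/3375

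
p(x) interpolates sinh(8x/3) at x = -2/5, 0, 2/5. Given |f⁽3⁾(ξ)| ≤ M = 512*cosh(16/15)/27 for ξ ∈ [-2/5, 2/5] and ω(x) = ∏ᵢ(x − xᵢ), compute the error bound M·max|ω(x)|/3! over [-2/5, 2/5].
4096*sqrt(3)*cosh(16/15)/91125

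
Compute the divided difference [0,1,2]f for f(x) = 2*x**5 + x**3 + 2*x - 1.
33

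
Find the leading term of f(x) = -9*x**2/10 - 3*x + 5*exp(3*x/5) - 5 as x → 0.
9*x**3/50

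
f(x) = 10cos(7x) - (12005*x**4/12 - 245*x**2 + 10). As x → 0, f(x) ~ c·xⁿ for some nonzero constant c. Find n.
6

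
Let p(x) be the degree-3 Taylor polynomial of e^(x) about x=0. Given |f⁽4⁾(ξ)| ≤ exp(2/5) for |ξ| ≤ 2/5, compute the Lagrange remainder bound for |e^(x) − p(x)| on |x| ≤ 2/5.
2*exp(2/5)/1875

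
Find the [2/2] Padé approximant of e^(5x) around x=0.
(25*x**2/12 + 5*x/2 + 1)/(25*x**2/12 - 5*x/2 + 1)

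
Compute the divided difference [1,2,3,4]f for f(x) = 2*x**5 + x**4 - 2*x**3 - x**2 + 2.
138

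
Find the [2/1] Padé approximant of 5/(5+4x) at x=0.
1/(4*x/5 + 1)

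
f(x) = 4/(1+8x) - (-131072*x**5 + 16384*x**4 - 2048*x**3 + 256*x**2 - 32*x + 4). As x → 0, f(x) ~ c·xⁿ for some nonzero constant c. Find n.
6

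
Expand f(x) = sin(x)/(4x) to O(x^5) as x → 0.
1/4 - x**2/24 + x**4/480 + O(x**5)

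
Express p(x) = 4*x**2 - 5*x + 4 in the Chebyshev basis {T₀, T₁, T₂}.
(6)T₀ + (-5)T₁ + (2)T₂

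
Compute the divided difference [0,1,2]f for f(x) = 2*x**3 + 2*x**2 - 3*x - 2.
8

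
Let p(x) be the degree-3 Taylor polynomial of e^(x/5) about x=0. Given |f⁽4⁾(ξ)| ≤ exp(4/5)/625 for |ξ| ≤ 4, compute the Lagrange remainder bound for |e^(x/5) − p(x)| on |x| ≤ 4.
32*exp(4/5)/1875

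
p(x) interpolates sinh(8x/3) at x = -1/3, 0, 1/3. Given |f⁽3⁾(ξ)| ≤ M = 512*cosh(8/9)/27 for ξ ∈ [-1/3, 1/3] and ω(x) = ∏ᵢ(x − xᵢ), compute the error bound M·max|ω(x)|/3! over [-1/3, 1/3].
512*sqrt(3)*cosh(8/9)/19683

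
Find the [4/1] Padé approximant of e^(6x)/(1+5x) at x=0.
(63126*x**4/995 + 31608*x**3/995 + 17586*x**2/995 + 5646*x/995 + 1)/(4651*x/995 + 1)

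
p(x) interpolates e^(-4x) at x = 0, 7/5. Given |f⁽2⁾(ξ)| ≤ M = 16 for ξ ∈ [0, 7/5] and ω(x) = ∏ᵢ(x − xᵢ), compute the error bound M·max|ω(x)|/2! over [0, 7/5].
98/25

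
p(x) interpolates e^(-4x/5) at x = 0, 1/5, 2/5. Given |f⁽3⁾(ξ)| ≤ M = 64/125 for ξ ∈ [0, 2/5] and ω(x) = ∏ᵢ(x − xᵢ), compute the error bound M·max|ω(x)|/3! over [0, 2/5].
64*sqrt(3)/421875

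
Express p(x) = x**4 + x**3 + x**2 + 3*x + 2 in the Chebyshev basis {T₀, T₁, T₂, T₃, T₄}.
(23/8)T₀ + (15/4)T₁ + T₂ + (1/4)T₃ + (1/8)T₄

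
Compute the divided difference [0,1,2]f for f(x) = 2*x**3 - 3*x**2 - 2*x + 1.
3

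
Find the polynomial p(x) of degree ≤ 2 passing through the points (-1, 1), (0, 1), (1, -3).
-2*x**2 - 2*x + 1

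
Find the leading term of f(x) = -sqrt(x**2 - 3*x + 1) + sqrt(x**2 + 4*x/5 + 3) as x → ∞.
19/10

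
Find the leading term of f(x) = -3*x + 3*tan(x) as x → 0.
x**3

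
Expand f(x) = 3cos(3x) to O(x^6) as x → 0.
3 - 27*x**2/2 + 81*x**4/8 + O(x**6)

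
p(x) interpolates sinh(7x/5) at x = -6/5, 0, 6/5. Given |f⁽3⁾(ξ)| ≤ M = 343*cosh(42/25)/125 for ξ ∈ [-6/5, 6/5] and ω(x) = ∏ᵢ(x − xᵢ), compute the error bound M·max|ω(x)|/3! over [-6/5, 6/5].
2744*sqrt(3)*cosh(42/25)/15625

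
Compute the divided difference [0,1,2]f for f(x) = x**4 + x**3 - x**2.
9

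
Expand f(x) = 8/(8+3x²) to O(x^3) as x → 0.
1 - 3*x**2/8 + O(x**3)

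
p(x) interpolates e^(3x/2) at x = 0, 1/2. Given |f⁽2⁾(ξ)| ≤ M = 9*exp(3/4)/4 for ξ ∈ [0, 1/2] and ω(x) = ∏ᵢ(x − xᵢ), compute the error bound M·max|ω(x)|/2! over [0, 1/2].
9*exp(3/4)/128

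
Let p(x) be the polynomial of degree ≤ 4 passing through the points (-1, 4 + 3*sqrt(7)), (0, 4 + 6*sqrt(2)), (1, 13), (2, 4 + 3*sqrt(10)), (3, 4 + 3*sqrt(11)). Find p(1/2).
-15*sqrt(10)/32 - 15*sqrt(7)/128 + 9*sqrt(11)/128 + 45*sqrt(2)/16 + 661/64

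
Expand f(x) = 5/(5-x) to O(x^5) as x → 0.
1 + x/5 + x**2/25 + x**3/125 + x**4/625 + O(x**5)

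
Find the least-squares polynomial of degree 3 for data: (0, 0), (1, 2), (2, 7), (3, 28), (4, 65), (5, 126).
11/42 + (-113/252)x + (11/42)x² + (35/36)x³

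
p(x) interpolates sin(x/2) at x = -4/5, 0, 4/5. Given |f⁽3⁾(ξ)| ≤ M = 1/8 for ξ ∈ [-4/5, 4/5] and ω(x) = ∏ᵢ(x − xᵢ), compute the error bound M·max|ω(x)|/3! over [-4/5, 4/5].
8*sqrt(3)/3375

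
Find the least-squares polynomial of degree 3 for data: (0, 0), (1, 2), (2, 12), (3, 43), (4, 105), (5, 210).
1/18 + (881/756)x + (-167/126)x² + (205/108)x³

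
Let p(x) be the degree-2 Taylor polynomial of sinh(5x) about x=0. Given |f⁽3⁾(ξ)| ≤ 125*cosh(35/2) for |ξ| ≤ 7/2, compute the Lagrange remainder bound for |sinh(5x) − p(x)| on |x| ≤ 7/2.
42875*cosh(35/2)/48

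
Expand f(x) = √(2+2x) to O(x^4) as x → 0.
sqrt(2) + sqrt(2)*x/2 - sqrt(2)*x**2/8 + sqrt(2)*x**3/16 + O(x**4)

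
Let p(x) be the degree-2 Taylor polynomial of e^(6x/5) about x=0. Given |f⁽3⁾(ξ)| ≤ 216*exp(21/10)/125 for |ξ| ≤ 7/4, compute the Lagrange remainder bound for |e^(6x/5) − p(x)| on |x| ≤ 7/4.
3087*exp(21/10)/2000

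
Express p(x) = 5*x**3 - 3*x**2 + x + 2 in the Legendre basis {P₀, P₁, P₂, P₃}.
P₀ + (4)P₁ + (-2)P₂ + (2)P₃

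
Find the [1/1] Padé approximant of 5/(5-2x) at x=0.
1/(1 - 2*x/5)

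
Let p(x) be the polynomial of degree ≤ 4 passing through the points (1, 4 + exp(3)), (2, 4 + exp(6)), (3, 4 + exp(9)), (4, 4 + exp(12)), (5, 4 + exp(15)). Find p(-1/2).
-385*exp(12)/32 - 693*exp(6)/32 + 4 + 1155*exp(3)/128 + 1485*exp(9)/64 + 315*exp(15)/128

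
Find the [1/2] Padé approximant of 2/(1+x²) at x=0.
2/(x**2 + 1)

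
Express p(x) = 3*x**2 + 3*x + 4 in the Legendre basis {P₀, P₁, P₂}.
(5)P₀ + (3)P₁ + (2)P₂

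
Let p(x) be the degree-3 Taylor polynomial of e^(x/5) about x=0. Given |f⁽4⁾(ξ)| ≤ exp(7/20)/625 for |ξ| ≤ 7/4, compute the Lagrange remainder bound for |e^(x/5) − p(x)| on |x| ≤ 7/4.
2401*exp(7/20)/3840000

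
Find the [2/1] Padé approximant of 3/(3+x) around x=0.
1/(x/3 + 1)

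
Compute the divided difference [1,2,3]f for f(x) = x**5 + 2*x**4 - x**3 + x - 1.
134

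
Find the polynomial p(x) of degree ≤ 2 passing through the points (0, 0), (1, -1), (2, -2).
-x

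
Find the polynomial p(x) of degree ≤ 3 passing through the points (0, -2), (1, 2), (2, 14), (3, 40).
x**3 + x**2 + 2*x - 2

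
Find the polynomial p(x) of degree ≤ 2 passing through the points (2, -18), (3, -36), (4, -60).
-3*x**2 - 3*x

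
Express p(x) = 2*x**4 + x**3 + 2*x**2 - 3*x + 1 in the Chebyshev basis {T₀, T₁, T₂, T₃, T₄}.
(11/4)T₀ + (-9/4)T₁ + (2)T₂ + (1/4)T₃ + (1/4)T₄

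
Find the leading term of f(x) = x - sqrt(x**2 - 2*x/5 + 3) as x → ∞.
1/5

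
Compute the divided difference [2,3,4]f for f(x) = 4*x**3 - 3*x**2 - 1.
33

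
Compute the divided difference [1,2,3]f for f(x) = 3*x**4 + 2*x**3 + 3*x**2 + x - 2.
90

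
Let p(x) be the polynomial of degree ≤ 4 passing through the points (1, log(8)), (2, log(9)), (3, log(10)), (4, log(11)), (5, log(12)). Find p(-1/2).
log(429496729600000000000000000000000*11**(31/32)*2**(25/128)*3**(19/128)*5**(13/64)/1259146754955705275366853393770193)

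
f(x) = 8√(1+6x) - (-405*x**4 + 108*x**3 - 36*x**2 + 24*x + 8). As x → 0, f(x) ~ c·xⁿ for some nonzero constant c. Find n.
5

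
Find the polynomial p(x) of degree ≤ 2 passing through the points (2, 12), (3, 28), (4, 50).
3*x**2 + x - 2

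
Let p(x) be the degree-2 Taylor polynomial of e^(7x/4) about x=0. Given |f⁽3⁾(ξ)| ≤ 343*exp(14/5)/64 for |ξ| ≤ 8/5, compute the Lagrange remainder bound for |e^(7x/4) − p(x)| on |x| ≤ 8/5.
1372*exp(14/5)/375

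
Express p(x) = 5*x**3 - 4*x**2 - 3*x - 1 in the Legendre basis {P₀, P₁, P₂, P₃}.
(-7/3)P₀ + (-8/3)P₂ + (2)P₃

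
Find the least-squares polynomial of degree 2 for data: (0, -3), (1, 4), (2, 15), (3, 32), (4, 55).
-97/35 + (124/35)x + (19/7)x²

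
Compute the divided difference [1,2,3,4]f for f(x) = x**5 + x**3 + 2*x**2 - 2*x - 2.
66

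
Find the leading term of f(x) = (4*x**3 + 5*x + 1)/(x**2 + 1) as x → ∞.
4*x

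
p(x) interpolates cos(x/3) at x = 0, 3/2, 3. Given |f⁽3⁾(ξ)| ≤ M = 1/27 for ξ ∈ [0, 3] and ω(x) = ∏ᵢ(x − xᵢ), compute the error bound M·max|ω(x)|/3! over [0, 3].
sqrt(3)/216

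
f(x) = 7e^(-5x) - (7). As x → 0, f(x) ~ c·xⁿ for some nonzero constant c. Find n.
1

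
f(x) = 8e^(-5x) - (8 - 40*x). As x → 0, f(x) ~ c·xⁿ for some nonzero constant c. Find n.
2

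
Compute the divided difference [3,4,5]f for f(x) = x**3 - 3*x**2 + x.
9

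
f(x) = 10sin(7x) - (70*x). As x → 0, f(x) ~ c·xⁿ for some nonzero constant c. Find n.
3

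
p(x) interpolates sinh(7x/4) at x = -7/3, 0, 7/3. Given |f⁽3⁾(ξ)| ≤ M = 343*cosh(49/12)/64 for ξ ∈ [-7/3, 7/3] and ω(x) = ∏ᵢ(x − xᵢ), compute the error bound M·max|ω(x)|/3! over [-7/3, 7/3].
117649*sqrt(3)*cosh(49/12)/46656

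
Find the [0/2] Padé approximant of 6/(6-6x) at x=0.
1/(1 - x)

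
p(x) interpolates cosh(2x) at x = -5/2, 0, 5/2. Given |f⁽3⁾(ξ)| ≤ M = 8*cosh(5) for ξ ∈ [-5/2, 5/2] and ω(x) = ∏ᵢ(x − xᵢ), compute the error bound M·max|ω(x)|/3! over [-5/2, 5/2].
125*sqrt(3)*cosh(5)/27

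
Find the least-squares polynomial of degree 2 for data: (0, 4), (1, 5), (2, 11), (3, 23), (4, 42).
21/5 + (-13/5)x + (3)x²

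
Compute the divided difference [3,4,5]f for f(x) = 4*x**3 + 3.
48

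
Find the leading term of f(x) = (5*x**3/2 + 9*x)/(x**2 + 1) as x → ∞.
5*x/2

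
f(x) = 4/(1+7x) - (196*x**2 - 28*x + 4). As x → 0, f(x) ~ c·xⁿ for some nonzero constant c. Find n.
3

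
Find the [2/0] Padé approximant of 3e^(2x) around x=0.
6*x**2 + 6*x + 3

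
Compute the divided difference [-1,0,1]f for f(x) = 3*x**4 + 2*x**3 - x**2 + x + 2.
2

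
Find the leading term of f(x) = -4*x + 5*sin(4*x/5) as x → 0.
-32*x**3/75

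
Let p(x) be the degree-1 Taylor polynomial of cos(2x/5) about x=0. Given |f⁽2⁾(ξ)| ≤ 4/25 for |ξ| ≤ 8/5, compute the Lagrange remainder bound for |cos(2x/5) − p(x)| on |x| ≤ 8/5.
128/625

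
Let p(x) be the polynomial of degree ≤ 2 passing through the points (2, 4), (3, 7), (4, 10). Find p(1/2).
-1/2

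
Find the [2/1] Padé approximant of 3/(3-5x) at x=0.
1/(1 - 5*x/3)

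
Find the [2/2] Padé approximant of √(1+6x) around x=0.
(45*x**2/4 + 15*x/2 + 1)/(9*x**2/4 + 9*x/2 + 1)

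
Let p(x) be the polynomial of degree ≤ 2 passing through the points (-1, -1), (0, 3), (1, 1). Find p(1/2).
11/4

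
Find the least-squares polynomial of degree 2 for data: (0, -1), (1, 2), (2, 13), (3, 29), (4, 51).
-44/35 + (57/70)x + (43/14)x²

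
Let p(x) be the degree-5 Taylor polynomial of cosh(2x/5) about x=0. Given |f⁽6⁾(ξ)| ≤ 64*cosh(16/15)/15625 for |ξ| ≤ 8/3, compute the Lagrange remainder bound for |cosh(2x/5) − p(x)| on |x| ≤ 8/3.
1048576*cosh(16/15)/512578125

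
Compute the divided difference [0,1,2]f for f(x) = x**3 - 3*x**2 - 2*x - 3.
0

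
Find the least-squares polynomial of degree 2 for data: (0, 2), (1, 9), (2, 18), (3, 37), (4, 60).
12/5 + (12/5)x + (3)x²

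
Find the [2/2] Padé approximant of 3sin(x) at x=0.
3*x/(x**2/6 + 1)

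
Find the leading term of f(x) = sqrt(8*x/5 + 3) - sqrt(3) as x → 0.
4*sqrt(3)*x/15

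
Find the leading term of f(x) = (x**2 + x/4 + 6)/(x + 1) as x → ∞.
x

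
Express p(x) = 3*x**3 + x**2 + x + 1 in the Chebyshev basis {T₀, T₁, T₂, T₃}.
(3/2)T₀ + (13/4)T₁ + (1/2)T₂ + (3/4)T₃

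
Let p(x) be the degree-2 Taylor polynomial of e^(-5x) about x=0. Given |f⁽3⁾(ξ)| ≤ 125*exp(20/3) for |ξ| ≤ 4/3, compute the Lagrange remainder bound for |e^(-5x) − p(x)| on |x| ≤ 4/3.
4000*exp(20/3)/81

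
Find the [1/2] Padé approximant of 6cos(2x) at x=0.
6/(2*x**2 + 1)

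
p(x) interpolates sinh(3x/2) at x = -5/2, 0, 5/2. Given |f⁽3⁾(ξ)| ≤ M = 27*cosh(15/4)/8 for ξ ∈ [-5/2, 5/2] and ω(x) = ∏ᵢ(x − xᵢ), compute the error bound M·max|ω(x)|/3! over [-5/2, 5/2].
125*sqrt(3)*cosh(15/4)/64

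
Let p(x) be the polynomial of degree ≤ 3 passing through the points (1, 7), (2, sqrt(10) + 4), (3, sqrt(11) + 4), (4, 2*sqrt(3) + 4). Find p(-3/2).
-495*sqrt(10)/16 - 105*sqrt(3)/8 + 757/16 + 385*sqrt(11)/16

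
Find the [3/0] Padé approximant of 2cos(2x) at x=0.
2 - 4*x**2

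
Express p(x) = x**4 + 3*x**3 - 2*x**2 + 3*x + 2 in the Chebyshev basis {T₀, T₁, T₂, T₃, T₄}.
(11/8)T₀ + (21/4)T₁ + (-1/2)T₂ + (3/4)T₃ + (1/8)T₄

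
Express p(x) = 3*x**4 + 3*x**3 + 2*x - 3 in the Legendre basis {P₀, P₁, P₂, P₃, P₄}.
(-12/5)P₀ + (19/5)P₁ + (12/7)P₂ + (6/5)P₃ + (24/35)P₄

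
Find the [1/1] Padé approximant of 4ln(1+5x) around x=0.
20*x/(5*x/2 + 1)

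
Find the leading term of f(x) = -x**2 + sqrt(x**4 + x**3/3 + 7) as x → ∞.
x/6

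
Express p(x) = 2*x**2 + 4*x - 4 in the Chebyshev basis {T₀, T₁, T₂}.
(-3)T₀ + (4)T₁ + T₂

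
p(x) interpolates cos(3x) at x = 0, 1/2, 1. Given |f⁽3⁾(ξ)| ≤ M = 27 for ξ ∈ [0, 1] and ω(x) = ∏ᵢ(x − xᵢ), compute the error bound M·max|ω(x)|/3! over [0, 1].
sqrt(3)/8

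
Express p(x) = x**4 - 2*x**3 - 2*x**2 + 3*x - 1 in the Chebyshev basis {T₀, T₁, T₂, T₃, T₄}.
(-13/8)T₀ + (3/2)T₁ + (-1/2)T₂ + (-1/2)T₃ + (1/8)T₄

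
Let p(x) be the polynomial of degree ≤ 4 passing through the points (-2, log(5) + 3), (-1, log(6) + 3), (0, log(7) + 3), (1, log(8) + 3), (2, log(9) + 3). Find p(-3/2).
log(6*2**(3/4)*3**(1/64)*5**(35/128)*7**(29/64)/7) + 3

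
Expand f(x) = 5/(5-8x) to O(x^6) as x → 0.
1 + 8*x/5 + 64*x**2/25 + 512*x**3/125 + 4096*x**4/625 + 32768*x**5/3125 + O(x**6)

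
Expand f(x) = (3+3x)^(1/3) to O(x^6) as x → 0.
3**(1/3) + 3**(1/3)*x/3 - 3**(1/3)*x**2/9 + 5*3**(1/3)*x**3/81 - 10*3**(1/3)*x**4/243 + 22*3**(1/3)*x**5/729 + O(x**6)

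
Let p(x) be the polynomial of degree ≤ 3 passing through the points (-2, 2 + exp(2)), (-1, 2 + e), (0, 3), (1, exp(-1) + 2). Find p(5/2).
(e*(-35*exp(2) - 157 + 135*e) + 105)*exp(-1)/16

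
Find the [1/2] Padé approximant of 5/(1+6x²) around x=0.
5/(6*x**2 + 1)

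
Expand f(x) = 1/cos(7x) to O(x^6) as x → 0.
1 + 49*x**2/2 + 12005*x**4/24 + O(x**6)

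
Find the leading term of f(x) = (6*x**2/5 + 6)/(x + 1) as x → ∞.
6*x/5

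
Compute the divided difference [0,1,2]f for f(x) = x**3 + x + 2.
3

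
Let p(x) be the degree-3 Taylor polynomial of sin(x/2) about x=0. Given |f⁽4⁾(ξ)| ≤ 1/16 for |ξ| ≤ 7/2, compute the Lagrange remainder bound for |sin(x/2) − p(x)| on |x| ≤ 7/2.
2401/6144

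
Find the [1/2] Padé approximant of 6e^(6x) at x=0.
(12*x + 6)/(6*x**2 - 4*x + 1)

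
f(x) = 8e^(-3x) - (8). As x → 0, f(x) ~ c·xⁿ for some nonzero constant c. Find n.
1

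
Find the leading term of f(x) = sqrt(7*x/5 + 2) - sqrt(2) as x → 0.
7*sqrt(2)*x/20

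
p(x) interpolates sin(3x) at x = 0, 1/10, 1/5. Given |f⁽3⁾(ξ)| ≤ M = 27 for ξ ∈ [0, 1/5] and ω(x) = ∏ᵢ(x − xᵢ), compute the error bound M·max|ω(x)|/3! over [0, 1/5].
sqrt(3)/1000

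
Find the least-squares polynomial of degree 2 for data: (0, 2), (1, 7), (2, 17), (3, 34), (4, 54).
66/35 + (177/70)x + (37/14)x²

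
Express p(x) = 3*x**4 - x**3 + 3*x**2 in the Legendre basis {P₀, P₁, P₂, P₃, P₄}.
(8/5)P₀ + (-3/5)P₁ + (26/7)P₂ + (-2/5)P₃ + (24/35)P₄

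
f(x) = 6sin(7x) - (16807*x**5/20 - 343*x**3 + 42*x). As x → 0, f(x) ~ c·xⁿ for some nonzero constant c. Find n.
7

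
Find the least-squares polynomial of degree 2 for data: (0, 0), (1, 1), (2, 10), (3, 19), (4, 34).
-2/5 + (3/5)x + (2)x²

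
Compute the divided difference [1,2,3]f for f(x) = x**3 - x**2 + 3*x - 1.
5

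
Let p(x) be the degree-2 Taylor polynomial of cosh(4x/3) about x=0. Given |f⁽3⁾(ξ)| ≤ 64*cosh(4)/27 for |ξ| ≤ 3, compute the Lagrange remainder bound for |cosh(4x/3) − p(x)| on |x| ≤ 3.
32*cosh(4)/3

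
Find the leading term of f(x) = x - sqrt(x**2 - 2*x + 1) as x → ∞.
1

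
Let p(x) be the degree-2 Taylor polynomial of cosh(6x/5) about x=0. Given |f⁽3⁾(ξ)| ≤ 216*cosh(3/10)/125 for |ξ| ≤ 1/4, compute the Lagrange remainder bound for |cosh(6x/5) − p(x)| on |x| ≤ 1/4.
9*cosh(3/10)/2000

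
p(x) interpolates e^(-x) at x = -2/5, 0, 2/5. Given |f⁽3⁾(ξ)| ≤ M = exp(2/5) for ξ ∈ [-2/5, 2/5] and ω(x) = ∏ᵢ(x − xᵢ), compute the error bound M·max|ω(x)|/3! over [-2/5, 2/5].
8*sqrt(3)*exp(2/5)/3375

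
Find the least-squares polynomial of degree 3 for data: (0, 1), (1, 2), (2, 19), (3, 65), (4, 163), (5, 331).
16/21 + (16/9)x + (-239/84)x² + (113/36)x³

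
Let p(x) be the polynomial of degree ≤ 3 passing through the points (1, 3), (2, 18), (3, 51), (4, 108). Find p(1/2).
3/8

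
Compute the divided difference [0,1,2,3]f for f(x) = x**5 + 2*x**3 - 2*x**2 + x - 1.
27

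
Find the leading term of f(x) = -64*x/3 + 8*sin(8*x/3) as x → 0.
-2048*x**3/81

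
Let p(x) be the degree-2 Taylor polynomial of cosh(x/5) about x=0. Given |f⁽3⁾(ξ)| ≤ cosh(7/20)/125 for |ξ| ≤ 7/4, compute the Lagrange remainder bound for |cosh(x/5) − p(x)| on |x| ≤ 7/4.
343*cosh(7/20)/48000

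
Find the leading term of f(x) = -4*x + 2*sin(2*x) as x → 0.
-8*x**3/3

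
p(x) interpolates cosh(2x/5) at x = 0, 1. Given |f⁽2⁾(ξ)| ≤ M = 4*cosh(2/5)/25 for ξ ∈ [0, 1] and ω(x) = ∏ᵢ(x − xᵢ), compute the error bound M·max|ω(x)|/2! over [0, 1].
cosh(2/5)/50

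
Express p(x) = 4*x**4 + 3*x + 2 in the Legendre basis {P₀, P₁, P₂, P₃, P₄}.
(14/5)P₀ + (3)P₁ + (16/7)P₂ + (32/35)P₄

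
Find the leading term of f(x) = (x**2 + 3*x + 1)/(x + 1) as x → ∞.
x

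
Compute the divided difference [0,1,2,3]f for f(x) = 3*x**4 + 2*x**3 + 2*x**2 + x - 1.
20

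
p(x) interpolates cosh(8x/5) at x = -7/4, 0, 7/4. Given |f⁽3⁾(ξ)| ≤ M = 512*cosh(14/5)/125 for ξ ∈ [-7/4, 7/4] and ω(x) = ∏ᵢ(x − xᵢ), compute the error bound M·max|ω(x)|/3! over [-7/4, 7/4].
2744*sqrt(3)*cosh(14/5)/3375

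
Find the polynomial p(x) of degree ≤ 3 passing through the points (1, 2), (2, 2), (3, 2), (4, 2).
2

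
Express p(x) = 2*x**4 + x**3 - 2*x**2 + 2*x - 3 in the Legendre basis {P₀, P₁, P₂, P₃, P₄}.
(-49/15)P₀ + (13/5)P₁ + (-4/21)P₂ + (2/5)P₃ + (16/35)P₄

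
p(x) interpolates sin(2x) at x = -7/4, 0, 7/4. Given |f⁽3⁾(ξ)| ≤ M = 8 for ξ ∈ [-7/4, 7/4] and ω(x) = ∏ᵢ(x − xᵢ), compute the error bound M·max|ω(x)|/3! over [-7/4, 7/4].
343*sqrt(3)/216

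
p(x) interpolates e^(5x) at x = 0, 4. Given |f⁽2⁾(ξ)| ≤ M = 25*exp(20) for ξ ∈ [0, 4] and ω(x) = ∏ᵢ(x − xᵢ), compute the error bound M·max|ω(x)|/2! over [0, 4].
50*exp(20)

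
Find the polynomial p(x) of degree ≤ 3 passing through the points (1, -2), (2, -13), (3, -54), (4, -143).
-3*x**3 + 3*x**2 + x - 3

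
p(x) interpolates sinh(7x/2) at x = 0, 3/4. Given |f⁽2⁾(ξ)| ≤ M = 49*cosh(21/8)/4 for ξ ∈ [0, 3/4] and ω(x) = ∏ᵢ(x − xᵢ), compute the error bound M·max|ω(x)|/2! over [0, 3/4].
441*cosh(21/8)/512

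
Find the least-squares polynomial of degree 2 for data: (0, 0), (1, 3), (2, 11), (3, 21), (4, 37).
(6/5)x + (2)x²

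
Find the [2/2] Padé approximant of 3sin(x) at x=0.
3*x/(x**2/6 + 1)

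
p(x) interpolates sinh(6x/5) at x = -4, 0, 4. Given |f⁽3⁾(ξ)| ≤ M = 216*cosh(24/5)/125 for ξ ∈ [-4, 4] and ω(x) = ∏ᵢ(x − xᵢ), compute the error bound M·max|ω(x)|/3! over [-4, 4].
512*sqrt(3)*cosh(24/5)/125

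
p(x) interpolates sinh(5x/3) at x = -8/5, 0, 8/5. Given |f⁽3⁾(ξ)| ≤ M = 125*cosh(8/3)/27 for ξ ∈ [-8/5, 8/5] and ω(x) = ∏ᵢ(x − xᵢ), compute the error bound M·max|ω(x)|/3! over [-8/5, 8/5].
512*sqrt(3)*cosh(8/3)/729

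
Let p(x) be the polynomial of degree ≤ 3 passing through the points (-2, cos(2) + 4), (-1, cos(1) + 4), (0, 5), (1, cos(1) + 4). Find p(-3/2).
5*cos(2)/16 + cos(1) + 59/16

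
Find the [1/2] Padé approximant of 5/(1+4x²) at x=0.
5/(4*x**2 + 1)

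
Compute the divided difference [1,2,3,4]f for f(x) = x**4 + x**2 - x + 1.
10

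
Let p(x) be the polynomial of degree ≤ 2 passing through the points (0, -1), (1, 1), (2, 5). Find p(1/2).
-1/4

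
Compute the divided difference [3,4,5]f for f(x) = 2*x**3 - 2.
24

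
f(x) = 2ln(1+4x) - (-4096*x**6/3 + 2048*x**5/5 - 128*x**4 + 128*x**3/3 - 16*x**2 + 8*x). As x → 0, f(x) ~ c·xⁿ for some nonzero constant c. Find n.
7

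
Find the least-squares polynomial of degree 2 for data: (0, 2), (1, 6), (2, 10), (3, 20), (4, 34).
88/35 + (13/35)x + (13/7)x²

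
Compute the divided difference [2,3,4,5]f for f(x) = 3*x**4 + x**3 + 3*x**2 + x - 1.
43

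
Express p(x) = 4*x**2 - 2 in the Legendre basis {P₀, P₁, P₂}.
(-2/3)P₀ + (8/3)P₂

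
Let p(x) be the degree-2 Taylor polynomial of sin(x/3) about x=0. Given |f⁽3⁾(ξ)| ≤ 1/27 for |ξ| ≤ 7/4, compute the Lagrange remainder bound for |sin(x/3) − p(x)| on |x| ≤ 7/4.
343/10368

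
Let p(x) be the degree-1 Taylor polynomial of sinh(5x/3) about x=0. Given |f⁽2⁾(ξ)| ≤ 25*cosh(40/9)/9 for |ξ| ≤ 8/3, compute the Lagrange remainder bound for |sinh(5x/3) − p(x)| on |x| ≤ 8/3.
800*cosh(40/9)/81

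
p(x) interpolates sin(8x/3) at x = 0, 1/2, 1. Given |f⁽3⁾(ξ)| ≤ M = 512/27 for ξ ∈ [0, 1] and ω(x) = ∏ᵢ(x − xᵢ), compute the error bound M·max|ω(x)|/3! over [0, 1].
64*sqrt(3)/729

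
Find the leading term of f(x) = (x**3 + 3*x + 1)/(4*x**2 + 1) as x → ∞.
x/4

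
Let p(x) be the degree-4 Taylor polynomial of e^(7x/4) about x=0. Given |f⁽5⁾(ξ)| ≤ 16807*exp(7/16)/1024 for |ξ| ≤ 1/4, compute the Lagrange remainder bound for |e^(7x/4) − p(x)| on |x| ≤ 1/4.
16807*exp(7/16)/125829120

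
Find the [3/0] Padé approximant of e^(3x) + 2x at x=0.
9*x**3/2 + 9*x**2/2 + 5*x + 1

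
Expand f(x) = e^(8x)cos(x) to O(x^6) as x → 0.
1 + 8*x + 63*x**2/2 + 244*x**3/3 + 3713*x**4/24 + 3461*x**5/15 + O(x**6)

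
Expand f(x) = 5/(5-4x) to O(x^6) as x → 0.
1 + 4*x/5 + 16*x**2/25 + 64*x**3/125 + 256*x**4/625 + 1024*x**5/3125 + O(x**6)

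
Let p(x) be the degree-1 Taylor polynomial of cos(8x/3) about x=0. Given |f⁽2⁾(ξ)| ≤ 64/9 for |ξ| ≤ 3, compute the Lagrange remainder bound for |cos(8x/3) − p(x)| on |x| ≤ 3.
32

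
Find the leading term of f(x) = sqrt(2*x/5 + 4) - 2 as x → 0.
x/10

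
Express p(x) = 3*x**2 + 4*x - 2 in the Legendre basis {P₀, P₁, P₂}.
-P₀ + (4)P₁ + (2)P₂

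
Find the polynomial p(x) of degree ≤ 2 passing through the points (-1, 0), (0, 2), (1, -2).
-3*x**2 - x + 2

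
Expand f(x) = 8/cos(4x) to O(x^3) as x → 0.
8 + 64*x**2 + O(x**3)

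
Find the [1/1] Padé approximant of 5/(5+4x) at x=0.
1/(4*x/5 + 1)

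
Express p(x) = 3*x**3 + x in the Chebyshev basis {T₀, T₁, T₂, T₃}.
(13/4)T₁ + (3/4)T₃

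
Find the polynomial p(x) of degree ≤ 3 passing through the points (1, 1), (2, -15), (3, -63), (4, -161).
-3*x**3 + 2*x**2 - x + 3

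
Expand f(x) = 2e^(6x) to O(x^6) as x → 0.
2 + 12*x + 36*x**2 + 72*x**3 + 108*x**4 + 648*x**5/5 + O(x**6)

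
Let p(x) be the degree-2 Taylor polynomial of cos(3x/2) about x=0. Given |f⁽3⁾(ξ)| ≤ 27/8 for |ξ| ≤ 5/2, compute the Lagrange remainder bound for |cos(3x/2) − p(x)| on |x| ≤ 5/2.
1125/128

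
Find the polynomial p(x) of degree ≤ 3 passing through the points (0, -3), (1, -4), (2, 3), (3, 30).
2*x**3 - 2*x**2 - x - 3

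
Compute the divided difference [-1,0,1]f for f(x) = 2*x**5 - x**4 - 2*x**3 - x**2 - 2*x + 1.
-2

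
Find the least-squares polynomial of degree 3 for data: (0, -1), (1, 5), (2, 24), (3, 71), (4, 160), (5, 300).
-101/126 + (1691/756)x + (215/252)x² + (58/27)x³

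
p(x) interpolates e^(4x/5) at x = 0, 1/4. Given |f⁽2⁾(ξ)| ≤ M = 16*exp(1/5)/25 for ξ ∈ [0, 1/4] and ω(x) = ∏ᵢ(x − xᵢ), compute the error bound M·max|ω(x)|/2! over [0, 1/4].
exp(1/5)/200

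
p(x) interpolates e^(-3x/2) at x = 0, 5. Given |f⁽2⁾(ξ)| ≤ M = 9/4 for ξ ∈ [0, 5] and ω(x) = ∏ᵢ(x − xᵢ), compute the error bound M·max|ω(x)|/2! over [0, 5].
225/32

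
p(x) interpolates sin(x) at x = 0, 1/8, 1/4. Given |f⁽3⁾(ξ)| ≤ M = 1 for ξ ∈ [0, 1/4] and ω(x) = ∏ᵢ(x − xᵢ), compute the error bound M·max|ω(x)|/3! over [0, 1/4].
sqrt(3)/13824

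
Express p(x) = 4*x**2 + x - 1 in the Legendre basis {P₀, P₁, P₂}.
(1/3)P₀ + P₁ + (8/3)P₂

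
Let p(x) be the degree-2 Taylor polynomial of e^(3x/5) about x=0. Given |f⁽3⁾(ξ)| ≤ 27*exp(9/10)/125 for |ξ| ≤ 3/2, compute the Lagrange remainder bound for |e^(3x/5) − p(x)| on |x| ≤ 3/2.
243*exp(9/10)/2000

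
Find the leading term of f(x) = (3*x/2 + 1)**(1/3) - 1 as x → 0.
x/2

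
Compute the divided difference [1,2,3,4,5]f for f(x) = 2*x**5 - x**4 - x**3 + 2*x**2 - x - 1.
29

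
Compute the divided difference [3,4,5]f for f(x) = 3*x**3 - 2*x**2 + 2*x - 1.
34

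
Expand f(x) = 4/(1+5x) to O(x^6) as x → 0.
4 - 20*x + 100*x**2 - 500*x**3 + 2500*x**4 - 12500*x**5 + O(x**6)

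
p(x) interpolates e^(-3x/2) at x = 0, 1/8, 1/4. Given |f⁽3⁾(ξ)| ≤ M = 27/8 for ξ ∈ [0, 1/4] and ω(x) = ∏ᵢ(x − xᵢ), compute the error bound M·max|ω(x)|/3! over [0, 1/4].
sqrt(3)/4096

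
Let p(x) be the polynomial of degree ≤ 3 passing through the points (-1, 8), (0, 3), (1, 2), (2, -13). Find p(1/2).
25/8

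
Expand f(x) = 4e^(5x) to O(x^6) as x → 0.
4 + 20*x + 50*x**2 + 250*x**3/3 + 625*x**4/6 + 625*x**5/6 + O(x**6)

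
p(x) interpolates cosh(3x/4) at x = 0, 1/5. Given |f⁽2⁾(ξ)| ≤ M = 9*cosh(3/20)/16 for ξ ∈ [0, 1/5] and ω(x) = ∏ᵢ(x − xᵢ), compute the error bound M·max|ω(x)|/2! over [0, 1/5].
9*cosh(3/20)/3200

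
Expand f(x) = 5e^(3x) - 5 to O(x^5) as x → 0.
15*x + 45*x**2/2 + 45*x**3/2 + 135*x**4/8 + O(x**5)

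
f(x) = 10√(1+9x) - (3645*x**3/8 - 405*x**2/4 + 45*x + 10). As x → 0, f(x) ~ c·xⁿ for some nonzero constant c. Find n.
4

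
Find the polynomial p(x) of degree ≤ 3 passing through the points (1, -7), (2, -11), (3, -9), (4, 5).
x**3 - 3*x**2 - 2*x - 3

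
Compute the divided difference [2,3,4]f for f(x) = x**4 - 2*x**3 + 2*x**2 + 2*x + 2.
39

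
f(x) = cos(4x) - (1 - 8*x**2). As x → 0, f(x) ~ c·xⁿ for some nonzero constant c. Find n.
4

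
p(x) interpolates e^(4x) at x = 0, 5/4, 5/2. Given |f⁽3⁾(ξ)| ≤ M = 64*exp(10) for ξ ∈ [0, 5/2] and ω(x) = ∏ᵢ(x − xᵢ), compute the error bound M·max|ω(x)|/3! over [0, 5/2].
125*sqrt(3)*exp(10)/27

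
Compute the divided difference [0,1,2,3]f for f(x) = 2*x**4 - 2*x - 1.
12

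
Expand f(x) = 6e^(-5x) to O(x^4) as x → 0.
6 - 30*x + 75*x**2 - 125*x**3 + O(x**4)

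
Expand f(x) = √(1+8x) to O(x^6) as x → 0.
1 + 4*x - 8*x**2 + 32*x**3 - 160*x**4 + 896*x**5 + O(x**6)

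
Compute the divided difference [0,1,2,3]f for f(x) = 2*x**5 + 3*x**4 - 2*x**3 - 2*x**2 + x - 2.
66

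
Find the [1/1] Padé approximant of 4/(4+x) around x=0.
1/(x/4 + 1)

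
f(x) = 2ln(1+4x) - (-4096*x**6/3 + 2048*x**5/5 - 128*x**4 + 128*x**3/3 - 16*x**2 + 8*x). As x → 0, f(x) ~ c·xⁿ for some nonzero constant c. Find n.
7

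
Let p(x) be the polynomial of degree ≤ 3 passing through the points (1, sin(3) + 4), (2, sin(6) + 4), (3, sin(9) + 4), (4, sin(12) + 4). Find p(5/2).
9*sin(6)/16 - sin(3)/16 - sin(12)/16 + 9*sin(9)/16 + 4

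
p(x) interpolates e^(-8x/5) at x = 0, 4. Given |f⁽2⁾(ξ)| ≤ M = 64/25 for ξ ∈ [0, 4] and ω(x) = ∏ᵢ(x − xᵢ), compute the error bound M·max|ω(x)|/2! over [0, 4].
128/25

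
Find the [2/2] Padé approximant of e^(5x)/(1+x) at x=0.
(175*x**2/132 + 20*x/11 + 1)/(205*x**2/132 - 24*x/11 + 1)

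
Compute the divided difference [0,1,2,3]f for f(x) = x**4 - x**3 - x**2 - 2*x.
5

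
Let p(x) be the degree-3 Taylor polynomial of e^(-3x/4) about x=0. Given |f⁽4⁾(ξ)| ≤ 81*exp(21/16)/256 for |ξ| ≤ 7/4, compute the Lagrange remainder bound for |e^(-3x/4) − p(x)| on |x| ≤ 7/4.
64827*exp(21/16)/524288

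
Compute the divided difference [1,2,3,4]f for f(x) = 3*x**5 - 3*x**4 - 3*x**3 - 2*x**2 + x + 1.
162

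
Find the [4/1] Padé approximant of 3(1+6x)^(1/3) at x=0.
(16*x**4 - 64*x**3/5 + 72*x**2/5 + 96*x/5 + 3)/(22*x/5 + 1)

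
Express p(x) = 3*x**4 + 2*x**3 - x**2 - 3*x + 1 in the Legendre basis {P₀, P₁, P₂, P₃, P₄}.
(19/15)P₀ + (-9/5)P₁ + (22/21)P₂ + (4/5)P₃ + (24/35)P₄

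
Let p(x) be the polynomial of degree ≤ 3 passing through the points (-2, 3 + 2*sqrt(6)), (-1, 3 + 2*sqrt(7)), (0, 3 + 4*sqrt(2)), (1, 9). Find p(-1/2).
-sqrt(6)/8 + 21/8 + 9*sqrt(7)/8 + 9*sqrt(2)/4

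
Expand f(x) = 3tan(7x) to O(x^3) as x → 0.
21*x + O(x**3)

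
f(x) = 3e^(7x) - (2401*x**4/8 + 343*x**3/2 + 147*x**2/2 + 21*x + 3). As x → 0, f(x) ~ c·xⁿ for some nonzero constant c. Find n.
5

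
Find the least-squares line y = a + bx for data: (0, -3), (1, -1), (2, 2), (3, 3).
a = -29/10, b = 21/10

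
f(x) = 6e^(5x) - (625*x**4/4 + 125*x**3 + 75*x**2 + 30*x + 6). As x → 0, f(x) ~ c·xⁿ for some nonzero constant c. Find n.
5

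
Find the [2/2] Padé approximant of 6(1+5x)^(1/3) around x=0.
(350*x**2/9 + 35*x + 6)/(125*x**2/54 + 25*x/6 + 1)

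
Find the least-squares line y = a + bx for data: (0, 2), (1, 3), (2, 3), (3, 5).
a = 19/10, b = 9/10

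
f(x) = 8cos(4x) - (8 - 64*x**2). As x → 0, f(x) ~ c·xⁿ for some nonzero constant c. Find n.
4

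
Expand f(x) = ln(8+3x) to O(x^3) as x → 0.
log(8) + 3*x/8 - 9*x**2/128 + O(x**3)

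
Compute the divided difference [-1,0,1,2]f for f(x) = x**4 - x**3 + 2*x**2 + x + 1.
1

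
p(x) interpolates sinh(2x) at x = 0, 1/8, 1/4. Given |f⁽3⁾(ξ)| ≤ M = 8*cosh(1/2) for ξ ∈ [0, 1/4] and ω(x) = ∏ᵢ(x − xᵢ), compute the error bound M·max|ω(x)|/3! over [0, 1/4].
sqrt(3)*cosh(1/2)/1728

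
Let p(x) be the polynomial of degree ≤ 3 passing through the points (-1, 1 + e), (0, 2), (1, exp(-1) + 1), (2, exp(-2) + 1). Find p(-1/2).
(-5*e + 1 + (5*e + 31)*exp(2))*exp(-2)/16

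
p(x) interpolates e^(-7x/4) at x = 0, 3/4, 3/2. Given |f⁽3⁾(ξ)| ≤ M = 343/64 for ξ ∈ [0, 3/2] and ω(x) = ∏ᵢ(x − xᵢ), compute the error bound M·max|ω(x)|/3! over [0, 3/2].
343*sqrt(3)/4096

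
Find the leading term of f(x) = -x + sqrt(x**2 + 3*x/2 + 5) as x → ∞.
3/4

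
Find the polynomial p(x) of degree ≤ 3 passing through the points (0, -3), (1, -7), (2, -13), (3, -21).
-x**2 - 3*x - 3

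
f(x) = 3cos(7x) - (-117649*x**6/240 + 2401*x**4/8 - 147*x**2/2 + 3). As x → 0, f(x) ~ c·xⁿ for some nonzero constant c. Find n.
8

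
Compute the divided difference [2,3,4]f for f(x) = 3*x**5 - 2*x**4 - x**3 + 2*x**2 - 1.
738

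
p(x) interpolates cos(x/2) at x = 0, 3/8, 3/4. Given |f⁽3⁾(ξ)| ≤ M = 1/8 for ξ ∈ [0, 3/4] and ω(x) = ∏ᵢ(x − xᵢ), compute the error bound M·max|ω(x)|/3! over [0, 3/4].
sqrt(3)/4096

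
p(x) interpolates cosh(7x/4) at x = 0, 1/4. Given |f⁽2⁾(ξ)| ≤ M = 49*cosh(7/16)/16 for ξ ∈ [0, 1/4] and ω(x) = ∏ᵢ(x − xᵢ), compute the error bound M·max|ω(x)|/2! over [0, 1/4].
49*cosh(7/16)/2048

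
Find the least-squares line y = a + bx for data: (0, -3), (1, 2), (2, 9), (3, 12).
a = -14/5, b = 26/5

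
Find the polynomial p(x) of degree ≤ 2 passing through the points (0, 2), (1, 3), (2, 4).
x + 2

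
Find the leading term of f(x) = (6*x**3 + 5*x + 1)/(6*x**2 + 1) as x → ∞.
x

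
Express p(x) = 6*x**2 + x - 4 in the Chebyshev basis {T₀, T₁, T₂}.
-T₀ + T₁ + (3)T₂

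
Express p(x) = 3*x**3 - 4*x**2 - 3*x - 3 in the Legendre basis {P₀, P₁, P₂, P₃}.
(-13/3)P₀ + (-6/5)P₁ + (-8/3)P₂ + (6/5)P₃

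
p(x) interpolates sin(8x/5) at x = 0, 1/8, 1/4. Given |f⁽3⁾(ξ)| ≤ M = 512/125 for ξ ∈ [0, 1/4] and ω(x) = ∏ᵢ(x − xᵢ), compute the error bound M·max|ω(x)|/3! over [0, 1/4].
sqrt(3)/3375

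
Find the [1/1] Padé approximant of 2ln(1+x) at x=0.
2*x/(x/2 + 1)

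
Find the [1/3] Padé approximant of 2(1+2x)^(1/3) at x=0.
(10*x/3 + 2)/(8*x**3/81 - 2*x**2/9 + x + 1)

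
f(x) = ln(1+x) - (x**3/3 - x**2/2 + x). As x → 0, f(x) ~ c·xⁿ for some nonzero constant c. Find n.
4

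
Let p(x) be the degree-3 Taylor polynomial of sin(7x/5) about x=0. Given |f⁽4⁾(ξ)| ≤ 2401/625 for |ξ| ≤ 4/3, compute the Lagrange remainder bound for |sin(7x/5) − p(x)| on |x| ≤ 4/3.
76832/151875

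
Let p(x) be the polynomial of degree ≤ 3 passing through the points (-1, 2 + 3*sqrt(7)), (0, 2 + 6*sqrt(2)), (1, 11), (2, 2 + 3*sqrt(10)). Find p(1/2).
-3*sqrt(10)/16 - 3*sqrt(7)/16 + 27*sqrt(2)/8 + 113/16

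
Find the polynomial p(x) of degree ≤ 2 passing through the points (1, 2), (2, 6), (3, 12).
x**2 + x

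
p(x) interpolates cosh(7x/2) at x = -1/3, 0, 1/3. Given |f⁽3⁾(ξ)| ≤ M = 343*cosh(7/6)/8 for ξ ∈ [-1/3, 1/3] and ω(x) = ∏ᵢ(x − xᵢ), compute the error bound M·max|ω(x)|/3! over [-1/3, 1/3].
343*sqrt(3)*cosh(7/6)/5832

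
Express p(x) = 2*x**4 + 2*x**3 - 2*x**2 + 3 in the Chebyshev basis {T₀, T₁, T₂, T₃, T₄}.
(11/4)T₀ + (3/2)T₁ + (1/2)T₃ + (1/4)T₄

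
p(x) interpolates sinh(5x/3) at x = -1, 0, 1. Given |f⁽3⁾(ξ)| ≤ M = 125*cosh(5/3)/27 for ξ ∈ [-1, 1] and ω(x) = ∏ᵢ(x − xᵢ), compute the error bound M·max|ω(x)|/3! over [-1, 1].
125*sqrt(3)*cosh(5/3)/729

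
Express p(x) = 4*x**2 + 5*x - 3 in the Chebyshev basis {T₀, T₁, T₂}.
-T₀ + (5)T₁ + (2)T₂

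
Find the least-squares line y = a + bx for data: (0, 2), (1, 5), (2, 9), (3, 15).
a = 13/10, b = 43/10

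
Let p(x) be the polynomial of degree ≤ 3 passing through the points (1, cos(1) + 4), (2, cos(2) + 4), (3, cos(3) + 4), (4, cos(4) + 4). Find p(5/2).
9*cos(3)/16 + 9*cos(2)/16 - cos(1)/16 - cos(4)/16 + 4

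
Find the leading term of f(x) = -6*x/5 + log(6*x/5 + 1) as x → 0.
-18*x**2/25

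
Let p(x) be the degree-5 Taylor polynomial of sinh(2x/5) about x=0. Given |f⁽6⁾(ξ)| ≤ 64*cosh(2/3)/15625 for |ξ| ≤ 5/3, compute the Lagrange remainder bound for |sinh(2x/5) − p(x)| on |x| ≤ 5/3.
4*cosh(2/3)/32805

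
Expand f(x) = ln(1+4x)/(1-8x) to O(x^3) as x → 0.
4*x + 24*x**2 + O(x**3)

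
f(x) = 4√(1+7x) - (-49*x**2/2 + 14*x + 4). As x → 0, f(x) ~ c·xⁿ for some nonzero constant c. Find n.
3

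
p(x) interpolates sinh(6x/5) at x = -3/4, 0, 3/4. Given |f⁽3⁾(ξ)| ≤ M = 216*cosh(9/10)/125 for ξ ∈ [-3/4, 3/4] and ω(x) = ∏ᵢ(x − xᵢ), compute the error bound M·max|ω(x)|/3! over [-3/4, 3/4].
27*sqrt(3)*cosh(9/10)/1000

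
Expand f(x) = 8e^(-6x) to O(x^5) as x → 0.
8 - 48*x + 144*x**2 - 288*x**3 + 432*x**4 + O(x**5)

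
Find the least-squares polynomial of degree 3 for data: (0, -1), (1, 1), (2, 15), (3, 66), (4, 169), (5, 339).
-38/63 + (-667/378)x + (-109/126)x² + (80/27)x³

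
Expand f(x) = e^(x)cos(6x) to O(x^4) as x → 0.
1 + x - 35*x**2/2 - 107*x**3/6 + O(x**4)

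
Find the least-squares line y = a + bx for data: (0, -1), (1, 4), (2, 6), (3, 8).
a = -1/10, b = 29/10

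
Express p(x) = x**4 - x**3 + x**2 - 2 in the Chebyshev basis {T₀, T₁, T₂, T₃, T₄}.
(-9/8)T₀ + (-3/4)T₁ + T₂ + (-1/4)T₃ + (1/8)T₄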